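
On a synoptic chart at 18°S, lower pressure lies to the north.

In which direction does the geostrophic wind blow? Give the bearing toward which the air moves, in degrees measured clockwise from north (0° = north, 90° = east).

270°

The pressure-gradient force points toward the north (bearing 000°).
Geostrophic balance: in the Southern Hemisphere the Coriolis force deflects motion to the left, so the geostrophic wind blows 90° to the left of the pressure-gradient force (low pressure on the right).
Rotating 000° by 90° counterclockwise gives 270° — the wind blows toward the west.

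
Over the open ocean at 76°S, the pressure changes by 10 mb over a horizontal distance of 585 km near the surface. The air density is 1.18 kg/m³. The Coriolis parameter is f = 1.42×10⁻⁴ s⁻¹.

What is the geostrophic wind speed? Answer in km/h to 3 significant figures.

Pressure gradient: |∂P/∂n| = 1000 Pa / 585000 m = 1.71×10⁻³ Pa/m
Geostrophic balance (pressure-gradient force = Coriolis force):
V_g = (1/(fρ)) |∂P/∂n| = 1.71×10⁻³ / (1.42×10⁻⁴ × 1.18) = 10.2 m/s
Converting: 10.2 m/s × 3.6 = 36.7 km/h

36.7 km/h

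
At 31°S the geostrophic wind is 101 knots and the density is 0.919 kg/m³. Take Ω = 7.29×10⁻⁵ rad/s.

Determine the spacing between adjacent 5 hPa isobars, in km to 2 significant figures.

Coriolis parameter at 31°S:
f = 2Ω sin φ = 2 × 7.29×10⁻⁵ × sin 31° = 7.51×10⁻⁵ s⁻¹
Wind speed in SI: 101 knots = 52.0 m/s
Geostrophic balance rearranged: |∂P/∂n| = f ρ V_g
|∂P/∂n| = 7.51×10⁻⁵ × 0.919 × 52.0 = 3.59×10⁻³ Pa/m
Isobar spacing: Δn = ΔP/|∂P/∂n| = 500 Pa / 3.59×10⁻³ Pa/m = 139443 m ≈ 140 km

140 km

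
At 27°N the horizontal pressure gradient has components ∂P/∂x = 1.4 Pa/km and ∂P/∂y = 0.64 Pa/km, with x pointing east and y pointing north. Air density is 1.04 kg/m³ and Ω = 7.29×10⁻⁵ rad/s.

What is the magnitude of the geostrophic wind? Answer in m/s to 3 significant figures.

Coriolis parameter at 27°N:
f = 2Ω sin φ = 2 × 7.29×10⁻⁵ × sin 27° = 6.62×10⁻⁵ s⁻¹
Component geostrophic relations (x east, y north):
u_g = −(1/(fρ)) ∂P/∂y,  v_g = (1/(fρ)) ∂P/∂x
u_g = −(0.64×10⁻³)/(6.62×10⁻⁵ × 1.04) = −9.30 m/s;  v_g = (1.4×10⁻³)/(6.62×10⁻⁵ × 1.04) = 20.3 m/s
|V_g| = √(u_g² + v_g²) = 22.4 m/s

22.4 m/s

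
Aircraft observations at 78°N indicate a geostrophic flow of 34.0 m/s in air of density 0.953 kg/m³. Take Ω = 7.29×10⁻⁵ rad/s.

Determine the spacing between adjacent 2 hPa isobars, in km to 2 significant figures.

Coriolis parameter at 78°N:
f = 2Ω sin φ = 2 × 7.29×10⁻⁵ × sin 78° = 1.43×10⁻⁴ s⁻¹
Geostrophic balance rearranged: |∂P/∂n| = f ρ V_g
|∂P/∂n| = 1.43×10⁻⁴ × 0.953 × 34.0 = 4.62×10⁻³ Pa/m
Isobar spacing: Δn = ΔP/|∂P/∂n| = 200 Pa / 4.62×10⁻³ Pa/m = 43281 m ≈ 43 km

43 km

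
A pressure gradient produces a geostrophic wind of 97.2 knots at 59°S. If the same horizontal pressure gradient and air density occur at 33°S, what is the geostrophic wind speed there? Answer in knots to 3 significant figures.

With the same pressure gradient and density, V_g ∝ 1/f ∝ 1/sin φ.
V₂ = V₁ · sin φ₁ / sin φ₂ = 97.2 × sin 59° / sin 33°
V₂ = 97.2 × 0.8572/0.5446 = 153 knots

153 knots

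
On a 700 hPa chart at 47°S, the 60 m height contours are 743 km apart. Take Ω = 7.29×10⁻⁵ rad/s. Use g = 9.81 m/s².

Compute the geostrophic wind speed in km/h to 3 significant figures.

26.7 km/h

Coriolis parameter at 47°S:
f = 2Ω sin φ = 2 × 7.29×10⁻⁵ × sin 47° = 1.07×10⁻⁴ s⁻¹
Height gradient: |∂Z/∂n| = 60 m / 743000 m = 8.08×10⁻⁵
On a pressure surface, geostrophic balance gives V_g = (g/f)|∂Z/∂n|:
V_g = 9.81 × 8.08×10⁻⁵ / 1.07×10⁻⁴ = 7.43 m/s
Converting: 7.43 m/s × 3.6 = 26.7 km/h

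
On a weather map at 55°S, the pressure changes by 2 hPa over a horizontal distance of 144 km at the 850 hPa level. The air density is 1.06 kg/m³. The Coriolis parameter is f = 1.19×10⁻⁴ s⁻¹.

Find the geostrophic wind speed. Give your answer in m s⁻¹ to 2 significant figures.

11 m s⁻¹

Pressure gradient: |∂P/∂n| = 200 Pa / 144000 m = 1.39×10⁻³ Pa/m
Geostrophic balance (pressure-gradient force = Coriolis force):
V_g = (1/(fρ)) |∂P/∂n| = 1.39×10⁻³ / (1.19×10⁻⁴ × 1.06) = 11.0 m/s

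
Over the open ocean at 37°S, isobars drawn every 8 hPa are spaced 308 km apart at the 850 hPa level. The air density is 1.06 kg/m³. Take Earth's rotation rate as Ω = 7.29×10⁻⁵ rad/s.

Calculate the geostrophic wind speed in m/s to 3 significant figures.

Coriolis parameter at 37°S:
f = 2Ω sin φ = 2 × 7.29×10⁻⁵ × sin 37° = 8.77×10⁻⁵ s⁻¹
Pressure gradient: |∂P/∂n| = 800 Pa / 308000 m = 2.60×10⁻³ Pa/m
Geostrophic balance (pressure-gradient force = Coriolis force):
V_g = (1/(fρ)) |∂P/∂n| = 2.60×10⁻³ / (8.77×10⁻⁵ × 1.06) = 27.9 m/s

27.9 m/s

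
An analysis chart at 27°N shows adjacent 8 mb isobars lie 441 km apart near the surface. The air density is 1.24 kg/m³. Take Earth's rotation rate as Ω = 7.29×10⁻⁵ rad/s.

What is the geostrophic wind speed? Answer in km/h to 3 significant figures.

Coriolis parameter at 27°N:
f = 2Ω sin φ = 2 × 7.29×10⁻⁵ × sin 27° = 6.62×10⁻⁵ s⁻¹
Pressure gradient: |∂P/∂n| = 800 Pa / 441000 m = 1.81×10⁻³ Pa/m
Geostrophic balance (pressure-gradient force = Coriolis force):
V_g = (1/(fρ)) |∂P/∂n| = 1.81×10⁻³ / (6.62×10⁻⁵ × 1.24) = 22.1 m/s
Converting: 22.1 m/s × 3.6 = 79.6 km/h

79.6 km/h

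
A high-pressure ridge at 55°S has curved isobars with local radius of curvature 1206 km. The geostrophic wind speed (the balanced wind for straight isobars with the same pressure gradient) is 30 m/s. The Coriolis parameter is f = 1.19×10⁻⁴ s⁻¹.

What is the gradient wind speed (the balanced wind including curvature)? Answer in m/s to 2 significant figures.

43 m/s

Around a high, pressure-gradient force acts outward with centrifugal, so Coriolis balances both:
fV = (1/ρ)|∂P/∂n| + V²/R  →  V² − fR·V + fR·V_g = 0
With fR = 1.19×10⁻⁴ × 1206×10³ m = 144 m/s:
V = [fR − √((fR)² − 4 fR V_g)]/2 = [144 − √(144² − 4×144×30)]/2 = 42.7 m/s
Supergeostrophic (V > V_g = 30 m/s), as expected around a high.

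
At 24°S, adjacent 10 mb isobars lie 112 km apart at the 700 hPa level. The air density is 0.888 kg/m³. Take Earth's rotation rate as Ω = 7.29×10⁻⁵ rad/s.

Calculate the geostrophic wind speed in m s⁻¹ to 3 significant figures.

170 m s⁻¹

Coriolis parameter at 24°S:
f = 2Ω sin φ = 2 × 7.29×10⁻⁵ × sin 24° = 5.93×10⁻⁵ s⁻¹
Pressure gradient: |∂P/∂n| = 1000 Pa / 112000 m = 8.93×10⁻³ Pa/m
Geostrophic balance (pressure-gradient force = Coriolis force):
V_g = (1/(fρ)) |∂P/∂n| = 8.93×10⁻³ / (5.93×10⁻⁵ × 0.888) = 170 m/s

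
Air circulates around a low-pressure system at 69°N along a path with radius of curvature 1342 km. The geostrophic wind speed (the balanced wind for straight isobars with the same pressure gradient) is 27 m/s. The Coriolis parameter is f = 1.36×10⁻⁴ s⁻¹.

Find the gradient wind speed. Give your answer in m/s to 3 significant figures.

23.9 m/s

Around a low, centrifugal force acts outward with Coriolis, so pressure-gradient force balances both:
(1/ρ)|∂P/∂n| = fV + V²/R  →  V² + fR·V − fR·V_g = 0
With fR = 1.36×10⁻⁴ × 1342×10³ m = 183 m/s:
V = [−fR + √((fR)² + 4 fR V_g)]/2 = [−183 + √(183² + 4×183×27)]/2 = 23.9 m/s
Subgeostrophic (V < V_g = 27 m/s), as expected around a low.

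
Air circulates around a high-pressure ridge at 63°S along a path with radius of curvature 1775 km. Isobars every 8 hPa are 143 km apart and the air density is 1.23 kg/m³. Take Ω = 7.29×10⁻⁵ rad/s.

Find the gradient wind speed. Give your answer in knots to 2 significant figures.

84 knots

Coriolis parameter at 63°S:
f = 2Ω sin φ = 2 × 7.29×10⁻⁵ × sin 63° = 1.30×10⁻⁴ s⁻¹
Pressure gradient: |∂P/∂n| = 800 Pa / 143000 m = 5.59×10⁻³ Pa/m
Geostrophic speed: V_g = |∂P/∂n|/(fρ) = 5.59×10⁻³/(1.30×10⁻⁴ × 1.23) = 35.0 m/s
Around a high, pressure-gradient force acts outward with centrifugal, so Coriolis balances both:
fV = (1/ρ)|∂P/∂n| + V²/R  →  V² − fR·V + fR·V_g = 0
With fR = 1.30×10⁻⁴ × 1775×10³ m = 231 m/s:
V = [fR − √((fR)² − 4 fR V_g)]/2 = [231 − √(231² − 4×231×35)]/2 = 43 m/s
Supergeostrophic (V > V_g = 35 m/s), as expected around a high.
Converting: 43 m/s × 1.944 = 84 knots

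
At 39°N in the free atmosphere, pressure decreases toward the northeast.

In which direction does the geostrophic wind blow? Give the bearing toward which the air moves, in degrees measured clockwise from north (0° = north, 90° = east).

The pressure-gradient force points toward the northeast (bearing 045°).
Geostrophic balance: in the Northern Hemisphere the Coriolis force deflects motion to the right, so the geostrophic wind blows 90° to the right of the pressure-gradient force (low pressure on the left).
Rotating 045° by 90° clockwise gives 135° — the wind blows toward the southeast.

135°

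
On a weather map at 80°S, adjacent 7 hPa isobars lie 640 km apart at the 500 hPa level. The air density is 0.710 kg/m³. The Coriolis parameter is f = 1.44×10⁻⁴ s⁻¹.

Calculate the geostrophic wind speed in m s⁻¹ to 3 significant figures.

10.7 m s⁻¹

Pressure gradient: |∂P/∂n| = 700 Pa / 640000 m = 1.09×10⁻³ Pa/m
Geostrophic balance (pressure-gradient force = Coriolis force):
V_g = (1/(fρ)) |∂P/∂n| = 1.09×10⁻³ / (1.44×10⁻⁴ × 0.710) = 10.7 m/s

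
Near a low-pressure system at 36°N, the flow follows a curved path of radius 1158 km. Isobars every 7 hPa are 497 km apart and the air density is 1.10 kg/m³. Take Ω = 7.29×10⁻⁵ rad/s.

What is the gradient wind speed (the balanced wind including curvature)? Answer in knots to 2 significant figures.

Coriolis parameter at 36°N:
f = 2Ω sin φ = 2 × 7.29×10⁻⁵ × sin 36° = 8.57×10⁻⁵ s⁻¹
Pressure gradient: |∂P/∂n| = 700 Pa / 497000 m = 1.41×10⁻³ Pa/m
Geostrophic speed: V_g = |∂P/∂n|/(fρ) = 1.41×10⁻³/(8.57×10⁻⁵ × 1.10) = 14.9 m/s
Around a low, centrifugal force acts outward with Coriolis, so pressure-gradient force balances both:
(1/ρ)|∂P/∂n| = fV + V²/R  →  V² + fR·V − fR·V_g = 0
With fR = 8.57×10⁻⁵ × 1158×10³ m = 99.2 m/s:
V = [−fR + √((fR)² + 4 fR V_g)]/2 = [−99.2 + √(99.2² + 4×99.2×14.9)]/2 = 13.2 m/s
Subgeostrophic (V < V_g = 14.9 m/s), as expected around a low.
Converting: 13.2 m/s × 1.944 = 26 knots

26 knots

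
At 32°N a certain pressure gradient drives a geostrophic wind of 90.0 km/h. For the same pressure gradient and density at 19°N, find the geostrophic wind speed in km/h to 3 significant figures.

With the same pressure gradient and density, V_g ∝ 1/f ∝ 1/sin φ.
V₂ = V₁ · sin φ₁ / sin φ₂ = 90.0 × sin 32° / sin 19°
V₂ = 90.0 × 0.5299/0.3256 = 146 km/h

146 km/h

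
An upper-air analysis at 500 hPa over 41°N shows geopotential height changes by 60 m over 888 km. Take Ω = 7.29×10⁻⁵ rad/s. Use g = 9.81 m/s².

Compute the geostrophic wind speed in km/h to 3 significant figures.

Coriolis parameter at 41°N:
f = 2Ω sin φ = 2 × 7.29×10⁻⁵ × sin 41° = 9.57×10⁻⁵ s⁻¹
Height gradient: |∂Z/∂n| = 60 m / 888000 m = 6.76×10⁻⁵
On a pressure surface, geostrophic balance gives V_g = (g/f)|∂Z/∂n|:
V_g = 9.81 × 6.76×10⁻⁵ / 9.57×10⁻⁵ = 6.93 m/s
Converting: 6.93 m/s × 3.6 = 24.9 km/h

24.9 km/h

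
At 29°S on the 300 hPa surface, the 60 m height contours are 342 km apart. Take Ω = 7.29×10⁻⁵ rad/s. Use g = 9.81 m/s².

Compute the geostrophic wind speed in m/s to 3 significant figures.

24.3 m/s

Coriolis parameter at 29°S:
f = 2Ω sin φ = 2 × 7.29×10⁻⁵ × sin 29° = 7.07×10⁻⁵ s⁻¹
Height gradient: |∂Z/∂n| = 60 m / 342000 m = 1.75×10⁻⁴
On a pressure surface, geostrophic balance gives V_g = (g/f)|∂Z/∂n|:
V_g = 9.81 × 1.75×10⁻⁴ / 7.07×10⁻⁵ = 24.3 m/s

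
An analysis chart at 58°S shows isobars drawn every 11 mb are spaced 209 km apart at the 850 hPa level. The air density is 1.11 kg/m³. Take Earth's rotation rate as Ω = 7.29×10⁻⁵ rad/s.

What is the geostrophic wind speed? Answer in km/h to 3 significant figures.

Coriolis parameter at 58°S:
f = 2Ω sin φ = 2 × 7.29×10⁻⁵ × sin 58° = 1.24×10⁻⁴ s⁻¹
Pressure gradient: |∂P/∂n| = 1100 Pa / 209000 m = 5.26×10⁻³ Pa/m
Geostrophic balance (pressure-gradient force = Coriolis force):
V_g = (1/(fρ)) |∂P/∂n| = 5.26×10⁻³ / (1.24×10⁻⁴ × 1.11) = 38.3 m/s
Converting: 38.3 m/s × 3.6 = 138 km/h

138 km/h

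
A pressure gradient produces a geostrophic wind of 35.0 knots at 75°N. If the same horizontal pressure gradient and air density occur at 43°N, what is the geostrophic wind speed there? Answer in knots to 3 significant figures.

With the same pressure gradient and density, V_g ∝ 1/f ∝ 1/sin φ.
V₂ = V₁ · sin φ₁ / sin φ₂ = 35.0 × sin 75° / sin 43°
V₂ = 35.0 × 0.9659/0.6820 = 49.6 knots

49.6 knots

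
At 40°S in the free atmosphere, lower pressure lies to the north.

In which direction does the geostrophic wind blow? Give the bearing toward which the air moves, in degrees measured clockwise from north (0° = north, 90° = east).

270°

The pressure-gradient force points toward the north (bearing 000°).
Geostrophic balance: in the Southern Hemisphere the Coriolis force deflects motion to the left, so the geostrophic wind blows 90° to the left of the pressure-gradient force (low pressure on the right).
Rotating 000° by 90° counterclockwise gives 270° — the wind blows toward the west.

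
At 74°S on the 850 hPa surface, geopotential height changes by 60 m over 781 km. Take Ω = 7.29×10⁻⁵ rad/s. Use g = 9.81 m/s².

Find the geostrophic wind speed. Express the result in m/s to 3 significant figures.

Coriolis parameter at 74°S:
f = 2Ω sin φ = 2 × 7.29×10⁻⁵ × sin 74° = 1.40×10⁻⁴ s⁻¹
Height gradient: |∂Z/∂n| = 60 m / 781000 m = 7.68×10⁻⁵
On a pressure surface, geostrophic balance gives V_g = (g/f)|∂Z/∂n|:
V_g = 9.81 × 7.68×10⁻⁵ / 1.40×10⁻⁴ = 5.38 m/s

5.38 m/s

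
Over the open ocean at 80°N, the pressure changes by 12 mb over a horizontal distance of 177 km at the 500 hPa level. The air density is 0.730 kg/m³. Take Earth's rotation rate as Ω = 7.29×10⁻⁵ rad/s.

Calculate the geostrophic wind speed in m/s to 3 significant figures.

Coriolis parameter at 80°N:
f = 2Ω sin φ = 2 × 7.29×10⁻⁵ × sin 80° = 1.44×10⁻⁴ s⁻¹
Pressure gradient: |∂P/∂n| = 1200 Pa / 177000 m = 6.78×10⁻³ Pa/m
Geostrophic balance (pressure-gradient force = Coriolis force):
V_g = (1/(fρ)) |∂P/∂n| = 6.78×10⁻³ / (1.44×10⁻⁴ × 0.730) = 64.7 m/s

64.7 m/s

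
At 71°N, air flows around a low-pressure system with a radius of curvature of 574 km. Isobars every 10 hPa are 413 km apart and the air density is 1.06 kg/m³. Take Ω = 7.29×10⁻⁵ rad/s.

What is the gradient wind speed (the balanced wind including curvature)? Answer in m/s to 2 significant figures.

14 m/s

Coriolis parameter at 71°N:
f = 2Ω sin φ = 2 × 7.29×10⁻⁵ × sin 71° = 1.38×10⁻⁴ s⁻¹
Pressure gradient: |∂P/∂n| = 1000 Pa / 413000 m = 2.42×10⁻³ Pa/m
Geostrophic speed: V_g = |∂P/∂n|/(fρ) = 2.42×10⁻³/(1.38×10⁻⁴ × 1.06) = 16.6 m/s
Around a low, centrifugal force acts outward with Coriolis, so pressure-gradient force balances both:
(1/ρ)|∂P/∂n| = fV + V²/R  →  V² + fR·V − fR·V_g = 0
With fR = 1.38×10⁻⁴ × 574×10³ m = 79.1 m/s:
V = [−fR + √((fR)² + 4 fR V_g)]/2 = [−79.1 + √(79.1² + 4×79.1×16.6)]/2 = 14.1 m/s
Subgeostrophic (V < V_g = 16.6 m/s), as expected around a low.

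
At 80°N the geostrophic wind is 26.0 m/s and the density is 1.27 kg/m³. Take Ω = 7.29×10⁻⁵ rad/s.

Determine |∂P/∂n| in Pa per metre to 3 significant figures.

Coriolis parameter at 80°N:
f = 2Ω sin φ = 2 × 7.29×10⁻⁵ × sin 80° = 1.44×10⁻⁴ s⁻¹
Geostrophic balance rearranged: |∂P/∂n| = f ρ V_g
|∂P/∂n| = 1.44×10⁻⁴ × 1.27 × 26.0 = 4.74×10⁻³ Pa/m

4.74×10⁻³ Pa/m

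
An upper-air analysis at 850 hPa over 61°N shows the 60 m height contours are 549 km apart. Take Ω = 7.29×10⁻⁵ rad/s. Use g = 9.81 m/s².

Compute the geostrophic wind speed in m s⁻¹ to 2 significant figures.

8.4 m s⁻¹

Coriolis parameter at 61°N:
f = 2Ω sin φ = 2 × 7.29×10⁻⁵ × sin 61° = 1.28×10⁻⁴ s⁻¹
Height gradient: |∂Z/∂n| = 60 m / 549000 m = 1.09×10⁻⁴
On a pressure surface, geostrophic balance gives V_g = (g/f)|∂Z/∂n|:
V_g = 9.81 × 1.09×10⁻⁴ / 1.28×10⁻⁴ = 8.41 m/s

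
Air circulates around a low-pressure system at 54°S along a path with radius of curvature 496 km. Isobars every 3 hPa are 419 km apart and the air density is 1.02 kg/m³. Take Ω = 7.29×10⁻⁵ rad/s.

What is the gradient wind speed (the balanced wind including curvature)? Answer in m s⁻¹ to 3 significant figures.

Coriolis parameter at 54°S:
f = 2Ω sin φ = 2 × 7.29×10⁻⁵ × sin 54° = 1.18×10⁻⁴ s⁻¹
Pressure gradient: |∂P/∂n| = 300 Pa / 419000 m = 7.16×10⁻⁴ Pa/m
Geostrophic speed: V_g = |∂P/∂n|/(fρ) = 7.16×10⁻⁴/(1.18×10⁻⁴ × 1.02) = 5.95 m/s
Around a low, centrifugal force acts outward with Coriolis, so pressure-gradient force balances both:
(1/ρ)|∂P/∂n| = fV + V²/R  →  V² + fR·V − fR·V_g = 0
With fR = 1.18×10⁻⁴ × 496×10³ m = 58.5 m/s:
V = [−fR + √((fR)² + 4 fR V_g)]/2 = [−58.5 + √(58.5² + 4×58.5×5.95)]/2 = 5.44 m/s
Subgeostrophic (V < V_g = 5.95 m/s), as expected around a low.

5.44 m s⁻¹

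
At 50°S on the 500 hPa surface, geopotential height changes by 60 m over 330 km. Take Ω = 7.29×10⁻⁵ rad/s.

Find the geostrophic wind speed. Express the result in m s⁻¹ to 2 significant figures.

16 m s⁻¹

Coriolis parameter at 50°S:
f = 2Ω sin φ = 2 × 7.29×10⁻⁵ × sin 50° = 1.12×10⁻⁴ s⁻¹
Height gradient: |∂Z/∂n| = 60 m / 330000 m = 1.82×10⁻⁴
On a pressure surface, geostrophic balance gives V_g = (g/f)|∂Z/∂n|:
V_g = 9.81 × 1.82×10⁻⁴ / 1.12×10⁻⁴ = 16.0 m/s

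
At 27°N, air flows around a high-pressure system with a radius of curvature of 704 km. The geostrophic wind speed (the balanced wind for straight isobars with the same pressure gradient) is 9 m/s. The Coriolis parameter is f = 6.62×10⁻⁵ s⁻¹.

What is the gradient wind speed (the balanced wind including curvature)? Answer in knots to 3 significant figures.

Around a high, pressure-gradient force acts outward with centrifugal, so Coriolis balances both:
fV = (1/ρ)|∂P/∂n| + V²/R  →  V² − fR·V + fR·V_g = 0
With fR = 6.62×10⁻⁵ × 704×10³ m = 46.6 m/s:
V = [fR − √((fR)² − 4 fR V_g)]/2 = [46.6 − √(46.6² − 4×46.6×9)]/2 = 12.2 m/s
Supergeostrophic (V > V_g = 9 m/s), as expected around a high.
Converting: 12.2 m/s × 1.944 = 23.7 knots

23.7 knots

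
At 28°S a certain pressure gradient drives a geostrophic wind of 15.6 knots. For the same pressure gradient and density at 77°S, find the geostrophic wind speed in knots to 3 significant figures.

With the same pressure gradient and density, V_g ∝ 1/f ∝ 1/sin φ.
V₂ = V₁ · sin φ₁ / sin φ₂ = 15.6 × sin 28° / sin 77°
V₂ = 15.6 × 0.4695/0.9744 = 7.52 knots

7.52 knots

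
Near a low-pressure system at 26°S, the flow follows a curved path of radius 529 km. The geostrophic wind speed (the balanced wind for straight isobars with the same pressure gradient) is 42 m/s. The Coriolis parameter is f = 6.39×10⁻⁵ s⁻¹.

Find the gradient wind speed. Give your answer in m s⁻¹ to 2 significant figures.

Around a low, centrifugal force acts outward with Coriolis, so pressure-gradient force balances both:
(1/ρ)|∂P/∂n| = fV + V²/R  →  V² + fR·V − fR·V_g = 0
With fR = 6.39×10⁻⁵ × 529×10³ m = 33.8 m/s:
V = [−fR + √((fR)² + 4 fR V_g)]/2 = [−33.8 + √(33.8² + 4×33.8×42)]/2 = 24.4 m/s
Subgeostrophic (V < V_g = 42 m/s), as expected around a low.

24 m s⁻¹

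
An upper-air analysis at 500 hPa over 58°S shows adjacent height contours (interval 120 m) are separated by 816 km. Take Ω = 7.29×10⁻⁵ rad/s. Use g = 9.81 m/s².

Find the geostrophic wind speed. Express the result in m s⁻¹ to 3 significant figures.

11.7 m s⁻¹

Coriolis parameter at 58°S:
f = 2Ω sin φ = 2 × 7.29×10⁻⁵ × sin 58° = 1.24×10⁻⁴ s⁻¹
Height gradient: |∂Z/∂n| = 120 m / 816000 m = 1.47×10⁻⁴
On a pressure surface, geostrophic balance gives V_g = (g/f)|∂Z/∂n|:
V_g = 9.81 × 1.47×10⁻⁴ / 1.24×10⁻⁴ = 11.7 m/s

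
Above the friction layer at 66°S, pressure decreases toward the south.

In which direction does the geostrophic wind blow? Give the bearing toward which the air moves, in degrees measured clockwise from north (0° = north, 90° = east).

090°

The pressure-gradient force points toward the south (bearing 180°).
Geostrophic balance: in the Southern Hemisphere the Coriolis force deflects motion to the left, so the geostrophic wind blows 90° to the left of the pressure-gradient force (low pressure on the right).
Rotating 180° by 90° counterclockwise gives 090° — the wind blows toward the east.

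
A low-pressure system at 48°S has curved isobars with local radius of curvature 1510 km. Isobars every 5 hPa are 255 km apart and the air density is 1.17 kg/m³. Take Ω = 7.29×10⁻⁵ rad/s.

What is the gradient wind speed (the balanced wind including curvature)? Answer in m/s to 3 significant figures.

Coriolis parameter at 48°S:
f = 2Ω sin φ = 2 × 7.29×10⁻⁵ × sin 48° = 1.08×10⁻⁴ s⁻¹
Pressure gradient: |∂P/∂n| = 500 Pa / 255000 m = 1.96×10⁻³ Pa/m
Geostrophic speed: V_g = |∂P/∂n|/(fρ) = 1.96×10⁻³/(1.08×10⁻⁴ × 1.17) = 15.5 m/s
Around a low, centrifugal force acts outward with Coriolis, so pressure-gradient force balances both:
(1/ρ)|∂P/∂n| = fV + V²/R  →  V² + fR·V − fR·V_g = 0
With fR = 1.08×10⁻⁴ × 1510×10³ m = 164 m/s:
V = [−fR + √((fR)² + 4 fR V_g)]/2 = [−164 + √(164² + 4×164×15.5)]/2 = 14.2 m/s
Subgeostrophic (V < V_g = 15.5 m/s), as expected around a low.

14.2 m/s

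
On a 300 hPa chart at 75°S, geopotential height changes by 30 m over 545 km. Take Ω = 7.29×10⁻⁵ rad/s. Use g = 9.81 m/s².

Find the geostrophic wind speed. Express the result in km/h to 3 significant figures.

13.8 km/h

Coriolis parameter at 75°S:
f = 2Ω sin φ = 2 × 7.29×10⁻⁵ × sin 75° = 1.41×10⁻⁴ s⁻¹
Height gradient: |∂Z/∂n| = 30 m / 545000 m = 5.50×10⁻⁵
On a pressure surface, geostrophic balance gives V_g = (g/f)|∂Z/∂n|:
V_g = 9.81 × 5.50×10⁻⁵ / 1.41×10⁻⁴ = 3.83 m/s
Converting: 3.83 m/s × 3.6 = 13.8 km/h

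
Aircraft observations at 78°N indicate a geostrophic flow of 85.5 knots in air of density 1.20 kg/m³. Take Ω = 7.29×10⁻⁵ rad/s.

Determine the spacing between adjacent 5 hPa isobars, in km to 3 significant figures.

Coriolis parameter at 78°N:
f = 2Ω sin φ = 2 × 7.29×10⁻⁵ × sin 78° = 1.43×10⁻⁴ s⁻¹
Wind speed in SI: 85.5 knots = 44.0 m/s
Geostrophic balance rearranged: |∂P/∂n| = f ρ V_g
|∂P/∂n| = 1.43×10⁻⁴ × 1.20 × 44.0 = 7.53×10⁻³ Pa/m
Isobar spacing: Δn = ΔP/|∂P/∂n| = 500 Pa / 7.53×10⁻³ Pa/m = 66424 m ≈ 66.4 km

66.4 km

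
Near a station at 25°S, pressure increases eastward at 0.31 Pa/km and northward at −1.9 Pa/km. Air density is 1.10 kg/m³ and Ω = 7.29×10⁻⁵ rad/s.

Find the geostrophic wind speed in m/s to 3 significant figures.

28.4 m/s

Coriolis parameter at 25°S:
f = 2Ω sin φ = 2 × 7.29×10⁻⁵ × sin 25° = 6.16×10⁻⁵ s⁻¹
In the Southern Hemisphere f is negative: f = −6.16×10⁻⁵ s⁻¹.
Component geostrophic relations (x east, y north):
u_g = −(1/(fρ)) ∂P/∂y,  v_g = (1/(fρ)) ∂P/∂x
u_g = −(−1.9×10⁻³)/(−6.16×10⁻⁵ × 1.10) = −28.0 m/s;  v_g = (0.31×10⁻³)/(−6.16×10⁻⁵ × 1.10) = −4.57 m/s
|V_g| = √(u_g² + v_g²) = 28.4 m/s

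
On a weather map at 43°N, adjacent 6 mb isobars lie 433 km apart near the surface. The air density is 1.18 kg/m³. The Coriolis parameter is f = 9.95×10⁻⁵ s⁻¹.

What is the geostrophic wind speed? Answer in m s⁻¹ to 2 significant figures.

12 m s⁻¹

Pressure gradient: |∂P/∂n| = 600 Pa / 433000 m = 1.39×10⁻³ Pa/m
Geostrophic balance (pressure-gradient force = Coriolis force):
V_g = (1/(fρ)) |∂P/∂n| = 1.39×10⁻³ / (9.95×10⁻⁵ × 1.18) = 11.8 m/s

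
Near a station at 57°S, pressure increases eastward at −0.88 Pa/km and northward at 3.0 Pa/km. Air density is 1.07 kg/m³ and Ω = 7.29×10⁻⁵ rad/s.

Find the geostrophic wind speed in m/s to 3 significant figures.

23.9 m/s

Coriolis parameter at 57°S:
f = 2Ω sin φ = 2 × 7.29×10⁻⁵ × sin 57° = 1.22×10⁻⁴ s⁻¹
In the Southern Hemisphere f is negative: f = −1.22×10⁻⁴ s⁻¹.
Component geostrophic relations (x east, y north):
u_g = −(1/(fρ)) ∂P/∂y,  v_g = (1/(fρ)) ∂P/∂x
u_g = −(3.0×10⁻³)/(−1.22×10⁻⁴ × 1.07) = 22.9 m/s;  v_g = (−0.88×10⁻³)/(−1.22×10⁻⁴ × 1.07) = 6.73 m/s
|V_g| = √(u_g² + v_g²) = 23.9 m/s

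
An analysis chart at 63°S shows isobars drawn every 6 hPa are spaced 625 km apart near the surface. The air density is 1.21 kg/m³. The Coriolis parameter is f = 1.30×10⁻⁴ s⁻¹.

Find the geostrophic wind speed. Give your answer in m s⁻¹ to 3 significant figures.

6.10 m s⁻¹

Pressure gradient: |∂P/∂n| = 600 Pa / 625000 m = 9.60×10⁻⁴ Pa/m
Geostrophic balance (pressure-gradient force = Coriolis force):
V_g = (1/(fρ)) |∂P/∂n| = 9.60×10⁻⁴ / (1.30×10⁻⁴ × 1.21) = 6.10 m/s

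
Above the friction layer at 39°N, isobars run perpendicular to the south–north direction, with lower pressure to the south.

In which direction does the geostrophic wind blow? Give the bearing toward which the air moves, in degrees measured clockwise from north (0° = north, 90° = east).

270°

The pressure-gradient force points toward the south (bearing 180°).
Geostrophic balance: in the Northern Hemisphere the Coriolis force deflects motion to the right, so the geostrophic wind blows 90° to the right of the pressure-gradient force (low pressure on the left).
Rotating 180° by 90° clockwise gives 270° — the wind blows toward the west.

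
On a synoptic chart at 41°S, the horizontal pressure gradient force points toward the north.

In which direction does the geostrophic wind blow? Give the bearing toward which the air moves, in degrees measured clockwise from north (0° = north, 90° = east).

The pressure-gradient force points toward the north (bearing 000°).
Geostrophic balance: in the Southern Hemisphere the Coriolis force deflects motion to the left, so the geostrophic wind blows 90° to the left of the pressure-gradient force (low pressure on the right).
Rotating 000° by 90° counterclockwise gives 270° — the wind blows toward the west.

270°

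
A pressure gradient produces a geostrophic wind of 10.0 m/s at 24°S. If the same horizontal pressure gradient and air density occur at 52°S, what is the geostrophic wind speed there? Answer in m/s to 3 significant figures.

5.16 m/s

With the same pressure gradient and density, V_g ∝ 1/f ∝ 1/sin φ.
V₂ = V₁ · sin φ₁ / sin φ₂ = 10.0 × sin 24° / sin 52°
V₂ = 10.0 × 0.4067/0.7880 = 5.16 m/s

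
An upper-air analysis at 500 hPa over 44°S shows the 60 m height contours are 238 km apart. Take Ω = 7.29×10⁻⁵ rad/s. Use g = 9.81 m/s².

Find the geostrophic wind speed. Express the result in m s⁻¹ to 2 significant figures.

24 m s⁻¹

Coriolis parameter at 44°S:
f = 2Ω sin φ = 2 × 7.29×10⁻⁵ × sin 44° = 1.01×10⁻⁴ s⁻¹
Height gradient: |∂Z/∂n| = 60 m / 238000 m = 2.52×10⁻⁴
On a pressure surface, geostrophic balance gives V_g = (g/f)|∂Z/∂n|:
V_g = 9.81 × 2.52×10⁻⁴ / 1.01×10⁻⁴ = 24.4 m/s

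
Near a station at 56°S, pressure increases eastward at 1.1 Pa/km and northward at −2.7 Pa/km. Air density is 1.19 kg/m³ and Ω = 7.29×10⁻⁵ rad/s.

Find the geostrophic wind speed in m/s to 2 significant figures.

20 m/s

Coriolis parameter at 56°S:
f = 2Ω sin φ = 2 × 7.29×10⁻⁵ × sin 56° = 1.21×10⁻⁴ s⁻¹
In the Southern Hemisphere f is negative: f = −1.21×10⁻⁴ s⁻¹.
Component geostrophic relations (x east, y north):
u_g = −(1/(fρ)) ∂P/∂y,  v_g = (1/(fρ)) ∂P/∂x
u_g = −(−2.7×10⁻³)/(−1.21×10⁻⁴ × 1.19) = −18.8 m/s;  v_g = (1.1×10⁻³)/(−1.21×10⁻⁴ × 1.19) = −7.65 m/s
|V_g| = √(u_g² + v_g²) = 20.3 m/s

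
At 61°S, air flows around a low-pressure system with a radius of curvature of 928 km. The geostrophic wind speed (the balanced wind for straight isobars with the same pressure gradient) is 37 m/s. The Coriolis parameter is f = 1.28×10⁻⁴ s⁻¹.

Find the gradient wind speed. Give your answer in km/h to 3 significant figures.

Around a low, centrifugal force acts outward with Coriolis, so pressure-gradient force balances both:
(1/ρ)|∂P/∂n| = fV + V²/R  →  V² + fR·V − fR·V_g = 0
With fR = 1.28×10⁻⁴ × 928×10³ m = 119 m/s:
V = [−fR + √((fR)² + 4 fR V_g)]/2 = [−119 + √(119² + 4×119×37)]/2 = 29.6 m/s
Subgeostrophic (V < V_g = 37 m/s), as expected around a low.
Converting: 29.6 m/s × 3.6 = 107 km/h

107 km/h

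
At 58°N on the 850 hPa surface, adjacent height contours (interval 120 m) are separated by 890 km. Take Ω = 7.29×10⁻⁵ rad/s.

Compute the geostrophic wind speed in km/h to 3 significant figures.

38.5 km/h

Coriolis parameter at 58°N:
f = 2Ω sin φ = 2 × 7.29×10⁻⁵ × sin 58° = 1.24×10⁻⁴ s⁻¹
Height gradient: |∂Z/∂n| = 120 m / 890000 m = 1.35×10⁻⁴
On a pressure surface, geostrophic balance gives V_g = (g/f)|∂Z/∂n|:
V_g = 9.81 × 1.35×10⁻⁴ / 1.24×10⁻⁴ = 10.7 m/s
Converting: 10.7 m/s × 3.6 = 38.5 km/h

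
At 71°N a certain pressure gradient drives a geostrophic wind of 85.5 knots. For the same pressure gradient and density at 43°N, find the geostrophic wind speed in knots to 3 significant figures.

119 knots

With the same pressure gradient and density, V_g ∝ 1/f ∝ 1/sin φ.
V₂ = V₁ · sin φ₁ / sin φ₂ = 85.5 × sin 71° / sin 43°
V₂ = 85.5 × 0.9455/0.6820 = 119 knots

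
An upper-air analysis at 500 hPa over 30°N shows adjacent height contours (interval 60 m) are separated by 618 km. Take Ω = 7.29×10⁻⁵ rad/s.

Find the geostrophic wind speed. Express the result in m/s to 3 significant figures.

Coriolis parameter at 30°N:
f = 2Ω sin φ = 2 × 7.29×10⁻⁵ × sin 30° = 7.29×10⁻⁵ s⁻¹
Height gradient: |∂Z/∂n| = 60 m / 618000 m = 9.71×10⁻⁵
On a pressure surface, geostrophic balance gives V_g = (g/f)|∂Z/∂n|:
V_g = 9.81 × 9.71×10⁻⁵ / 7.29×10⁻⁵ = 13.1 m/s

13.1 m/s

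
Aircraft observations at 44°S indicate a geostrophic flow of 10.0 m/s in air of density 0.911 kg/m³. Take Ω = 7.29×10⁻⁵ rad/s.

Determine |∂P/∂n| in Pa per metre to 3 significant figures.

9.23×10⁻⁴ Pa/m

Coriolis parameter at 44°S:
f = 2Ω sin φ = 2 × 7.29×10⁻⁵ × sin 44° = 1.01×10⁻⁴ s⁻¹
Geostrophic balance rearranged: |∂P/∂n| = f ρ V_g
|∂P/∂n| = 1.01×10⁻⁴ × 0.911 × 10.0 = 9.23×10⁻⁴ Pa/m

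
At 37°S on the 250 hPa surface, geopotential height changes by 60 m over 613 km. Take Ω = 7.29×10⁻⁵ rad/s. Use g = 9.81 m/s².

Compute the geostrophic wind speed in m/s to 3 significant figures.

Coriolis parameter at 37°S:
f = 2Ω sin φ = 2 × 7.29×10⁻⁵ × sin 37° = 8.77×10⁻⁵ s⁻¹
Height gradient: |∂Z/∂n| = 60 m / 613000 m = 9.79×10⁻⁵
On a pressure surface, geostrophic balance gives V_g = (g/f)|∂Z/∂n|:
V_g = 9.81 × 9.79×10⁻⁵ / 8.77×10⁻⁵ = 10.9 m/s

10.9 m/s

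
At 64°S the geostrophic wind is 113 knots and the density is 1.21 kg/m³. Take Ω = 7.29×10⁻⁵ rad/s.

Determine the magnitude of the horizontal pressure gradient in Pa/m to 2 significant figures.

9.2×10⁻³ Pa/m

Coriolis parameter at 64°S:
f = 2Ω sin φ = 2 × 7.29×10⁻⁵ × sin 64° = 1.31×10⁻⁴ s⁻¹
Wind speed in SI: 113 knots = 58.1 m/s
Geostrophic balance rearranged: |∂P/∂n| = f ρ V_g
|∂P/∂n| = 1.31×10⁻⁴ × 1.21 × 58.1 = 9.22×10⁻³ Pa/m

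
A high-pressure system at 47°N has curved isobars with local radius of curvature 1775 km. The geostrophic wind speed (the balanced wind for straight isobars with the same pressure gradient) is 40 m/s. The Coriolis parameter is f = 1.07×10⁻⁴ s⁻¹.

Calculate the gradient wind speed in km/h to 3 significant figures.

206 km/h

Around a high, pressure-gradient force acts outward with centrifugal, so Coriolis balances both:
fV = (1/ρ)|∂P/∂n| + V²/R  →  V² − fR·V + fR·V_g = 0
With fR = 1.07×10⁻⁴ × 1775×10³ m = 190 m/s:
V = [fR − √((fR)² − 4 fR V_g)]/2 = [190 − √(190² − 4×190×40)]/2 = 57.3 m/s
Supergeostrophic (V > V_g = 40 m/s), as expected around a high.
Converting: 57.3 m/s × 3.6 = 206 km/h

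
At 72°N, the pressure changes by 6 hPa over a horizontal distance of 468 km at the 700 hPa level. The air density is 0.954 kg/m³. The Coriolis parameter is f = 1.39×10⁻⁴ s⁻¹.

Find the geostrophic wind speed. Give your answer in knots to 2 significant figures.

Pressure gradient: |∂P/∂n| = 600 Pa / 468000 m = 1.28×10⁻³ Pa/m
Geostrophic balance (pressure-gradient force = Coriolis force):
V_g = (1/(fρ)) |∂P/∂n| = 1.28×10⁻³ / (1.39×10⁻⁴ × 0.954) = 9.67 m/s
Converting: 9.67 m/s × 1.944 = 19 knots

19 knots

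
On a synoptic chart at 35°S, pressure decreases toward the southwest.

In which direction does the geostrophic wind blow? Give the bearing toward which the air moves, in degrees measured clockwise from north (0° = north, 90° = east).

The pressure-gradient force points toward the southwest (bearing 225°).
Geostrophic balance: in the Southern Hemisphere the Coriolis force deflects motion to the left, so the geostrophic wind blows 90° to the left of the pressure-gradient force (low pressure on the right).
Rotating 225° by 90° counterclockwise gives 135° — the wind blows toward the southeast.

135°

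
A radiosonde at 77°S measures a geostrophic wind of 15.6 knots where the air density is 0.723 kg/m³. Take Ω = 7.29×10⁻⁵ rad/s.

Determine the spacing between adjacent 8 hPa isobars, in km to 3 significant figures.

971 km

Coriolis parameter at 77°S:
f = 2Ω sin φ = 2 × 7.29×10⁻⁵ × sin 77° = 1.42×10⁻⁴ s⁻¹
Wind speed in SI: 15.6 knots = 8.03 m/s
Geostrophic balance rearranged: |∂P/∂n| = f ρ V_g
|∂P/∂n| = 1.42×10⁻⁴ × 0.723 × 8.03 = 8.24×10⁻⁴ Pa/m
Isobar spacing: Δn = ΔP/|∂P/∂n| = 800 Pa / 8.24×10⁻⁴ Pa/m = 970527 m ≈ 971 km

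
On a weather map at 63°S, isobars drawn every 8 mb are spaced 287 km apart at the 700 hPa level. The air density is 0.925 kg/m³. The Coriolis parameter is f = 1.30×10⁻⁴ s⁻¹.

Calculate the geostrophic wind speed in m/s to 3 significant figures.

Pressure gradient: |∂P/∂n| = 800 Pa / 287000 m = 2.79×10⁻³ Pa/m
Geostrophic balance (pressure-gradient force = Coriolis force):
V_g = (1/(fρ)) |∂P/∂n| = 2.79×10⁻³ / (1.30×10⁻⁴ × 0.925) = 23.2 m/s

23.2 m/s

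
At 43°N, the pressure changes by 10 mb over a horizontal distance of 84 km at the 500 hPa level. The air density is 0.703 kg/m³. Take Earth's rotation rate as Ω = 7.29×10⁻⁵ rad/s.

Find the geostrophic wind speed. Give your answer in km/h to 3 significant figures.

Coriolis parameter at 43°N:
f = 2Ω sin φ = 2 × 7.29×10⁻⁵ × sin 43° = 9.94×10⁻⁵ s⁻¹
Pressure gradient: |∂P/∂n| = 1000 Pa / 84000 m = 1.19×10⁻² Pa/m
Geostrophic balance (pressure-gradient force = Coriolis force):
V_g = (1/(fρ)) |∂P/∂n| = 1.19×10⁻² / (9.94×10⁻⁵ × 0.703) = 170 m/s
Converting: 170 m/s × 3.6 = 613 km/h

613 km/h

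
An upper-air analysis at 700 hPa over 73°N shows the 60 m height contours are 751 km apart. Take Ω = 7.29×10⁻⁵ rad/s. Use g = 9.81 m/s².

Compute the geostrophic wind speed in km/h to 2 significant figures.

Coriolis parameter at 73°N:
f = 2Ω sin φ = 2 × 7.29×10⁻⁵ × sin 73° = 1.39×10⁻⁴ s⁻¹
Height gradient: |∂Z/∂n| = 60 m / 751000 m = 7.99×10⁻⁵
On a pressure surface, geostrophic balance gives V_g = (g/f)|∂Z/∂n|:
V_g = 9.81 × 7.99×10⁻⁵ / 1.39×10⁻⁴ = 5.62 m/s
Converting: 5.62 m/s × 3.6 = 20 km/h

20 km/h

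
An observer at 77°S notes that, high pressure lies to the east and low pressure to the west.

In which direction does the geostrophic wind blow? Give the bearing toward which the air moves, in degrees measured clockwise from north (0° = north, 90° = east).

180°

The pressure-gradient force points toward the west (bearing 270°).
Geostrophic balance: in the Southern Hemisphere the Coriolis force deflects motion to the left, so the geostrophic wind blows 90° to the left of the pressure-gradient force (low pressure on the right).
Rotating 270° by 90° counterclockwise gives 180° — the wind blows toward the south.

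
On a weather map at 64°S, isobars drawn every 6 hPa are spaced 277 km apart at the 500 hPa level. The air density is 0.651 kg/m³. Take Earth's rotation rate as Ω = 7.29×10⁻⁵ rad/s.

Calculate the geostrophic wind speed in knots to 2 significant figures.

49 knots

Coriolis parameter at 64°S:
f = 2Ω sin φ = 2 × 7.29×10⁻⁵ × sin 64° = 1.31×10⁻⁴ s⁻¹
Pressure gradient: |∂P/∂n| = 600 Pa / 277000 m = 2.17×10⁻³ Pa/m
Geostrophic balance (pressure-gradient force = Coriolis force):
V_g = (1/(fρ)) |∂P/∂n| = 2.17×10⁻³ / (1.31×10⁻⁴ × 0.651) = 25.4 m/s
Converting: 25.4 m/s × 1.944 = 49 knots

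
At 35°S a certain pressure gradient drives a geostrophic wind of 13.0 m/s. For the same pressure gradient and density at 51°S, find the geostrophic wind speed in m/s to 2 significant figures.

With the same pressure gradient and density, V_g ∝ 1/f ∝ 1/sin φ.
V₂ = V₁ · sin φ₁ / sin φ₂ = 13.0 × sin 35° / sin 51°
V₂ = 13.0 × 0.5736/0.7771 = 9.6 m/s

9.6 m/s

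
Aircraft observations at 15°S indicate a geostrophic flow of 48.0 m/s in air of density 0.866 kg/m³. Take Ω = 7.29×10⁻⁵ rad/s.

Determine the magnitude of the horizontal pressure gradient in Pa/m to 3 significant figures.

1.57×10⁻³ Pa/m

Coriolis parameter at 15°S:
f = 2Ω sin φ = 2 × 7.29×10⁻⁵ × sin 15° = 3.77×10⁻⁵ s⁻¹
Geostrophic balance rearranged: |∂P/∂n| = f ρ V_g
|∂P/∂n| = 3.77×10⁻⁵ × 0.866 × 48.0 = 1.57×10⁻³ Pa/m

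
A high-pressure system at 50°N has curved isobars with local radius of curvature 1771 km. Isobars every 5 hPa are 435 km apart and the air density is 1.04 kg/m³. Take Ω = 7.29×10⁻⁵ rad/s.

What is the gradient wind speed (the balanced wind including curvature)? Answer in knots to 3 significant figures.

20.3 knots

Coriolis parameter at 50°N:
f = 2Ω sin φ = 2 × 7.29×10⁻⁵ × sin 50° = 1.12×10⁻⁴ s⁻¹
Pressure gradient: |∂P/∂n| = 500 Pa / 435000 m = 1.15×10⁻³ Pa/m
Geostrophic speed: V_g = |∂P/∂n|/(fρ) = 1.15×10⁻³/(1.12×10⁻⁴ × 1.04) = 9.90 m/s
Around a high, pressure-gradient force acts outward with centrifugal, so Coriolis balances both:
fV = (1/ρ)|∂P/∂n| + V²/R  →  V² − fR·V + fR·V_g = 0
With fR = 1.12×10⁻⁴ × 1771×10³ m = 198 m/s:
V = [fR − √((fR)² − 4 fR V_g)]/2 = [198 − √(198² − 4×198×9.9)]/2 = 10.4 m/s
Supergeostrophic (V > V_g = 9.9 m/s), as expected around a high.
Converting: 10.4 m/s × 1.944 = 20.3 knots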